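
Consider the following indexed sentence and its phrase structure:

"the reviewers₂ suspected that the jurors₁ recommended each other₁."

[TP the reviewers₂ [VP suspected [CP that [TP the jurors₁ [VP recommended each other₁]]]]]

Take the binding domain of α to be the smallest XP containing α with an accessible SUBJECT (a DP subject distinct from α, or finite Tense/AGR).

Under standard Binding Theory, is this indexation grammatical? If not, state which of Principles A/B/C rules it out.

The two coindexed NPs are *the jurors₁* and *each other₁*.
*each other₁* is an anaphor; its binding domain is the embedded TP, whose subject is the jurors₁. *the jurors₁* c-commands it within that domain and shares its index, so Principle A is satisfied.
*the jurors₁* is an R-expression; *each other₁* does not c-command it, and no other NP shares its index, so Principle C is satisfied.
All principles are respected.

grammatical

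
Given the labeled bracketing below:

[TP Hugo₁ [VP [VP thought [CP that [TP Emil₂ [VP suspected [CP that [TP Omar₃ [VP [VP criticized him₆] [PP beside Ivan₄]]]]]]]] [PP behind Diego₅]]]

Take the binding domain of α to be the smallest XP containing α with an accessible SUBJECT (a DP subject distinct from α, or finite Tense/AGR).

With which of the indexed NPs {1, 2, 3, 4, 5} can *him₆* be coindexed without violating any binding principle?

{1, 2, 4, 5}

*him* is a pronoun, so Principle B applies: it must be free in its binding domain.
Binding domain of *him₆*: the embedded TP, whose subject is Omar₃.
*Hugo₁* c-commands the pronoun but from outside its binding domain, and is not c-commanded by it → coindexation permitted.
*Emil₂* c-commands the pronoun but from outside its binding domain, and is not c-commanded by it → coindexation permitted.
*Omar₃* c-commands the pronoun within its binding domain → coindexation would violate Principle B.
*Ivan₄* and the pronoun do not c-command one another → neither Principle B nor Principle C is at stake; coindexation permitted.
*Diego₅* and the pronoun do not c-command one another → neither Principle B nor Principle C is at stake; coindexation permitted.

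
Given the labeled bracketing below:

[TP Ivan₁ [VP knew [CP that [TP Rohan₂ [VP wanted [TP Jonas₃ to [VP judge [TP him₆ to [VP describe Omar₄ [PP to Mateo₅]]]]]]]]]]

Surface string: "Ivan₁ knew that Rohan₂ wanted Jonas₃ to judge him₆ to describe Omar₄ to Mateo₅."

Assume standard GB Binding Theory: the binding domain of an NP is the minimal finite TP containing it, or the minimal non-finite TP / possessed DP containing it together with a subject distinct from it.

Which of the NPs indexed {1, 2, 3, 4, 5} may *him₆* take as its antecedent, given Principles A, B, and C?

*him* is a pronoun, so Principle B applies: it must be free in its binding domain.
Binding domain of *him₆*: the embedded TP, whose subject is Jonas₃.
*Ivan₁* c-commands the pronoun but from outside its binding domain, and is not c-commanded by it → coindexation permitted.
*Rohan₂* c-commands the pronoun but from outside its binding domain, and is not c-commanded by it → coindexation permitted.
*Jonas₃* c-commands the pronoun within its binding domain → coindexation would violate Principle B.
*Omar₄*: the pronoun c-commands this R-expression → coindexation would violate Principle C on *Omar₄*.
*Mateo₅*: the pronoun c-commands this R-expression → coindexation would violate Principle C on *Mateo₅*.

{1, 2}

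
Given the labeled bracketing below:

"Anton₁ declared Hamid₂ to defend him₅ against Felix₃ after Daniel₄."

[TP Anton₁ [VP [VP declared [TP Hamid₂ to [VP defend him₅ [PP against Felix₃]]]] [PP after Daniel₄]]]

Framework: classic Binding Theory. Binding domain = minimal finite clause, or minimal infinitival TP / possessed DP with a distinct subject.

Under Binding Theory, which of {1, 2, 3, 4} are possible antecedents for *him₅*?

{1, 4}

*him* is a pronoun, so Principle B applies: it must be free in its binding domain.
Binding domain of *him₅*: the embedded TP, whose subject is Hamid₂.
*Anton₁* c-commands the pronoun but from outside its binding domain, and is not c-commanded by it → coindexation permitted.
*Hamid₂* c-commands the pronoun within its binding domain → coindexation would violate Principle B.
*Felix₃*: the pronoun c-commands this R-expression → coindexation would violate Principle C on *Felix₃*.
*Daniel₄* and the pronoun do not c-command one another → neither Principle B nor Principle C is at stake; coindexation permitted.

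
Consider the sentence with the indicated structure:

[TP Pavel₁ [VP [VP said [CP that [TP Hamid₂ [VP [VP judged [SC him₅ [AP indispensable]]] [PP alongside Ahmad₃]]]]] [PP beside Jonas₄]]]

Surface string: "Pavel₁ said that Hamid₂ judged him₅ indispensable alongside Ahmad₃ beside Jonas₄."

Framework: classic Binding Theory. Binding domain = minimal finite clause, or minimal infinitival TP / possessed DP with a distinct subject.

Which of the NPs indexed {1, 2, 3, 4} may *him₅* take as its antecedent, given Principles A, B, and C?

*him* is a pronoun, so Principle B applies: it must be free in its binding domain.
Binding domain of *him₅*: the embedded TP, whose subject is Hamid₂.
*Pavel₁* c-commands the pronoun but from outside its binding domain, and is not c-commanded by it → coindexation permitted.
*Hamid₂* c-commands the pronoun within its binding domain → coindexation would violate Principle B.
*Ahmad₃* and the pronoun do not c-command one another → neither Principle B nor Principle C is at stake; coindexation permitted.
*Jonas₄* and the pronoun do not c-command one another → neither Principle B nor Principle C is at stake; coindexation permitted.

{1, 3, 4}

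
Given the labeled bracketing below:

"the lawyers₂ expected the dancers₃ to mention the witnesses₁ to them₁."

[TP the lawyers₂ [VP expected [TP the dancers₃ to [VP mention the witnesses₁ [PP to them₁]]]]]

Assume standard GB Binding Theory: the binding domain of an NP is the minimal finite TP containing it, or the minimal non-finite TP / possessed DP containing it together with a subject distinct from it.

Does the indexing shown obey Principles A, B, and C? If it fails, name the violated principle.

Principle B

The two coindexed NPs are *the witnesses₁* and *them₁*.
*them₁* is a pronoun. Its binding domain is the embedded TP, whose subject is the dancers₃.
*the witnesses₁* c-commands it within that domain and carries the same index.
The pronoun is locally bound → Principle B violation.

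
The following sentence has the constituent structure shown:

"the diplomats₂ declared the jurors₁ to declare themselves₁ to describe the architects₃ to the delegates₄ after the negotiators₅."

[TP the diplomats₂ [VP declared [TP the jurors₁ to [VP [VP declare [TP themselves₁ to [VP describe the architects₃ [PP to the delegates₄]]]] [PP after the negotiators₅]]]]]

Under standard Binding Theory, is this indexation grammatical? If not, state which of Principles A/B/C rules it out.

grammatical

The two coindexed NPs are *the jurors₁* and *themselves₁*.
*themselves₁* is an anaphor; its binding domain is the embedded TP, whose subject is the jurors₁. *the jurors₁* c-commands it within that domain and shares its index, so Principle A is satisfied.
*the jurors₁* is an R-expression; *themselves₁* does not c-command it, and no other NP shares its index, so Principle C is satisfied.
All principles are respected.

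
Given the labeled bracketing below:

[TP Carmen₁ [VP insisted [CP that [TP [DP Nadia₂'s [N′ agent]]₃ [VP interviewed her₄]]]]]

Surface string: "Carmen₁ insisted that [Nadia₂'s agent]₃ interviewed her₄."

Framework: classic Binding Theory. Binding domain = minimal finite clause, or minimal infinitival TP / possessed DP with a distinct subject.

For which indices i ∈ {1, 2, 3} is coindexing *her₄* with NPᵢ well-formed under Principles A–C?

*her* is a pronoun, so Principle B applies: it must be free in its binding domain.
Binding domain of *her₄*: the embedded TP, whose subject is [Nadia₂'s agent]₃.
*Carmen₁* c-commands the pronoun but from outside its binding domain, and is not c-commanded by it → coindexation permitted.
*Nadia₂* and the pronoun do not c-command one another → neither Principle B nor Principle C is at stake; coindexation permitted.
*[Nadia₂'s agent]₃* c-commands the pronoun within its binding domain → coindexation would violate Principle B.

{1, 2}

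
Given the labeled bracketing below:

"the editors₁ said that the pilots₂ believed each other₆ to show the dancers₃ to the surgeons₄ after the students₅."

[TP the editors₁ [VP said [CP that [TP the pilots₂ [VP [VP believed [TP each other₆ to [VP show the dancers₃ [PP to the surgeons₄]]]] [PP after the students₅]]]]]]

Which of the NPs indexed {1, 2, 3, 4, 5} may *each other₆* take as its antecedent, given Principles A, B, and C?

*each other* is an anaphor, so Principle A applies: it must be bound in its binding domain.
Binding domain of *each other₆*: the embedded TP, whose subject is the pilots₂.
*the editors₁* c-commands the anaphor but is outside its binding domain → cannot satisfy Principle A.
*the pilots₂* c-commands the anaphor within its binding domain → licit binder.
*the dancers₃* does not c-command the anaphor → cannot bind it.
*the surgeons₄* does not c-command the anaphor → cannot bind it.
*the students₅* does not c-command the anaphor → cannot bind it.

{2}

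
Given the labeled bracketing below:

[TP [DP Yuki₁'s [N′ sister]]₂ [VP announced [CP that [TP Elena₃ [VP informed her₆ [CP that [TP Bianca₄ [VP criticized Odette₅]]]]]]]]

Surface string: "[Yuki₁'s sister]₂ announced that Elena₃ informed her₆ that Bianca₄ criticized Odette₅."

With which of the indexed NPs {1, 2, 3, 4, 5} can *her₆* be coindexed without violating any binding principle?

*her* is a pronoun, so Principle B applies: it must be free in its binding domain.
Binding domain of *her₆*: the embedded TP, whose subject is Elena₃.
*Yuki₁* and the pronoun do not c-command one another → neither Principle B nor Principle C is at stake; coindexation permitted.
*[Yuki₁'s sister]₂* c-commands the pronoun but from outside its binding domain, and is not c-commanded by it → coindexation permitted.
*Elena₃* c-commands the pronoun within its binding domain → coindexation would violate Principle B.
*Bianca₄*: the pronoun c-commands this R-expression → coindexation would violate Principle C on *Bianca₄*.
*Odette₅*: the pronoun c-commands this R-expression → coindexation would violate Principle C on *Odette₅*.

{1, 2}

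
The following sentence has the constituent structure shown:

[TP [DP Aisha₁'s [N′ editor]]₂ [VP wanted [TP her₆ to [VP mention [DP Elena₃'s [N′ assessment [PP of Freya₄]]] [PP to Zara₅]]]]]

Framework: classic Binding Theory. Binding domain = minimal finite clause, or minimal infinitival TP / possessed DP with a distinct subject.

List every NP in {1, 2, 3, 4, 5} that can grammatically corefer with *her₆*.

*her* is a pronoun, so Principle B applies: it must be free in its binding domain.
Binding domain of *her₆*: the matrix TP, whose subject is [Aisha₁'s editor]₂.
*Aisha₁* and the pronoun do not c-command one another → neither Principle B nor Principle C is at stake; coindexation permitted.
*[Aisha₁'s editor]₂* c-commands the pronoun within its binding domain → coindexation would violate Principle B.
*Elena₃*: the pronoun c-commands this R-expression → coindexation would violate Principle C on *Elena₃*.
*Freya₄*: the pronoun c-commands this R-expression → coindexation would violate Principle C on *Freya₄*.
*Zara₅*: the pronoun c-commands this R-expression → coindexation would violate Principle C on *Zara₅*.

{1}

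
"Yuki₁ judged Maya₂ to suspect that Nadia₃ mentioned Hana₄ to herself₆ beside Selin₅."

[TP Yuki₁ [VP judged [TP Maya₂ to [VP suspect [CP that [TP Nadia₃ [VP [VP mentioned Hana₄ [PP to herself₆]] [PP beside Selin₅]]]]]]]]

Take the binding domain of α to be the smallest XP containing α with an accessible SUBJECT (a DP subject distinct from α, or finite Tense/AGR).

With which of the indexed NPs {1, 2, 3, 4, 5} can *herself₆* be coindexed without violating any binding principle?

*herself* is an anaphor, so Principle A applies: it must be bound in its binding domain.
Binding domain of *herself₆*: the embedded TP, whose subject is Nadia₃.
*Yuki₁* c-commands the anaphor but is outside its binding domain → cannot satisfy Principle A.
*Maya₂* c-commands the anaphor but is outside its binding domain → cannot satisfy Principle A.
*Nadia₃* c-commands the anaphor within its binding domain → licit binder.
*Hana₄* c-commands the anaphor within its binding domain → licit binder.
*Selin₅* does not c-command the anaphor → cannot bind it.

{3, 4}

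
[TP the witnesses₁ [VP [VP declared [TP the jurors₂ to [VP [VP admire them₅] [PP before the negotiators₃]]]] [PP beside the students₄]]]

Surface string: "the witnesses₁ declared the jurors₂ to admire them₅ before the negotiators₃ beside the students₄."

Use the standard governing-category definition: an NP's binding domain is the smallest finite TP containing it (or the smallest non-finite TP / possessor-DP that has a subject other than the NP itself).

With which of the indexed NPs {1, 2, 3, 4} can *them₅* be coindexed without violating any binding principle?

*them* is a pronoun, so Principle B applies: it must be free in its binding domain.
Binding domain of *them₅*: the embedded TP, whose subject is the jurors₂.
*the witnesses₁* c-commands the pronoun but from outside its binding domain, and is not c-commanded by it → coindexation permitted.
*the jurors₂* c-commands the pronoun within its binding domain → coindexation would violate Principle B.
*the negotiators₃* and the pronoun do not c-command one another → neither Principle B nor Principle C is at stake; coindexation permitted.
*the students₄* and the pronoun do not c-command one another → neither Principle B nor Principle C is at stake; coindexation permitted.

{1, 3, 4}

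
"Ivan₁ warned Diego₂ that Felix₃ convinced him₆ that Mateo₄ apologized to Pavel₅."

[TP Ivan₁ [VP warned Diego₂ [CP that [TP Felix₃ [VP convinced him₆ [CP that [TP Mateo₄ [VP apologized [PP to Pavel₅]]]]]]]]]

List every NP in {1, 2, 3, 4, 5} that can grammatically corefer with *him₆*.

{1, 2}

*him* is a pronoun, so Principle B applies: it must be free in its binding domain.
Binding domain of *him₆*: the embedded TP, whose subject is Felix₃.
*Ivan₁* c-commands the pronoun but from outside its binding domain, and is not c-commanded by it → coindexation permitted.
*Diego₂* c-commands the pronoun but from outside its binding domain, and is not c-commanded by it → coindexation permitted.
*Felix₃* c-commands the pronoun within its binding domain → coindexation would violate Principle B.
*Mateo₄*: the pronoun c-commands this R-expression → coindexation would violate Principle C on *Mateo₄*.
*Pavel₅*: the pronoun c-commands this R-expression → coindexation would violate Principle C on *Pavel₅*.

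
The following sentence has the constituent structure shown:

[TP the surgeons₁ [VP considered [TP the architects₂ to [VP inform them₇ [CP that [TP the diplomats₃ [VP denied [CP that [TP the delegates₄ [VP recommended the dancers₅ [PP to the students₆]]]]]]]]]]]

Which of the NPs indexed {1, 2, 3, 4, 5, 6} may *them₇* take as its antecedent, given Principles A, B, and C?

*them* is a pronoun, so Principle B applies: it must be free in its binding domain.
Binding domain of *them₇*: the embedded TP, whose subject is the architects₂.
*the surgeons₁* c-commands the pronoun but from outside its binding domain, and is not c-commanded by it → coindexation permitted.
*the architects₂* c-commands the pronoun within its binding domain → coindexation would violate Principle B.
*the diplomats₃*: the pronoun c-commands this R-expression → coindexation would violate Principle C on *the diplomats₃*.
*the delegates₄*: the pronoun c-commands this R-expression → coindexation would violate Principle C on *the delegates₄*.
*the dancers₅*: the pronoun c-commands this R-expression → coindexation would violate Principle C on *the dancers₅*.
*the students₆*: the pronoun c-commands this R-expression → coindexation would violate Principle C on *the students₆*.

{1}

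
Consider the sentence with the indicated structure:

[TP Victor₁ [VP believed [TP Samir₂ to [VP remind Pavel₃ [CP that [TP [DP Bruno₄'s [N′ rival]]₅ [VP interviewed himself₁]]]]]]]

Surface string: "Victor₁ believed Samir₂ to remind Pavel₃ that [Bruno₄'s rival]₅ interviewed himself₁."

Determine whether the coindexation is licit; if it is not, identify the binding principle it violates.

The two coindexed NPs are *Victor₁* and *himself₁*.
*himself₁* is an anaphor. Principle A requires it to be bound within its binding domain — the embedded TP, whose subject is [Bruno₄'s rival]₅.
Within that domain it is c-commanded by *[Bruno₄'s rival]₅*, which does not share its index.
*Victor₁* does c-command the anaphor, but from outside its binding domain.
The anaphor is unbound in its domain → Principle A violation.

Principle A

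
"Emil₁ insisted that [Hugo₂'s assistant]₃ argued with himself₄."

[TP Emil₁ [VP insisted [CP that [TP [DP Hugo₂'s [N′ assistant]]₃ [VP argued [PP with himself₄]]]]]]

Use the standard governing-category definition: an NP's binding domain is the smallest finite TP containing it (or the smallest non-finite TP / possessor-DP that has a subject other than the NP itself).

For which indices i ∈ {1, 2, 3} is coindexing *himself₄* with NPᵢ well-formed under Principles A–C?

{3}

*himself* is an anaphor, so Principle A applies: it must be bound in its binding domain.
Binding domain of *himself₄*: the embedded TP, whose subject is [Hugo₂'s assistant]₃.
*Emil₁* c-commands the anaphor but is outside its binding domain → cannot satisfy Principle A.
*Hugo₂* does not c-command the anaphor → cannot bind it.
*[Hugo₂'s assistant]₃* c-commands the anaphor within its binding domain → licit binder.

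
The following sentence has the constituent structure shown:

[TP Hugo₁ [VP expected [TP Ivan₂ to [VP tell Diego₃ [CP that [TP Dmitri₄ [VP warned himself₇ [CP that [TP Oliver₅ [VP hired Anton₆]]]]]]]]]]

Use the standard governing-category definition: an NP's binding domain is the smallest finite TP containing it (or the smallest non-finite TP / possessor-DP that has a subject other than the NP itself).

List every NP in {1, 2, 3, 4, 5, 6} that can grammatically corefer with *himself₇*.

*himself* is an anaphor, so Principle A applies: it must be bound in its binding domain.
Binding domain of *himself₇*: the embedded TP, whose subject is Dmitri₄.
*Hugo₁* c-commands the anaphor but is outside its binding domain → cannot satisfy Principle A.
*Ivan₂* c-commands the anaphor but is outside its binding domain → cannot satisfy Principle A.
*Diego₃* c-commands the anaphor but is outside its binding domain → cannot satisfy Principle A.
*Dmitri₄* c-commands the anaphor within its binding domain → licit binder.
*Oliver₅* does not c-command the anaphor → cannot bind it.
*Anton₆* does not c-command the anaphor → cannot bind it.

{4}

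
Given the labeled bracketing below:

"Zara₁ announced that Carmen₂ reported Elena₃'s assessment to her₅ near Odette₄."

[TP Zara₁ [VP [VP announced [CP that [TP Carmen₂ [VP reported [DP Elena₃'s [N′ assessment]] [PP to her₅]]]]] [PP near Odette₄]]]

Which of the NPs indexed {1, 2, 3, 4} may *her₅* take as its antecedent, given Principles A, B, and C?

*her* is a pronoun, so Principle B applies: it must be free in its binding domain.
Binding domain of *her₅*: the embedded TP, whose subject is Carmen₂.
*Zara₁* c-commands the pronoun but from outside its binding domain, and is not c-commanded by it → coindexation permitted.
*Carmen₂* c-commands the pronoun within its binding domain → coindexation would violate Principle B.
*Elena₃* and the pronoun do not c-command one another → neither Principle B nor Principle C is at stake; coindexation permitted.
*Odette₄* and the pronoun do not c-command one another → neither Principle B nor Principle C is at stake; coindexation permitted.

{1, 3, 4}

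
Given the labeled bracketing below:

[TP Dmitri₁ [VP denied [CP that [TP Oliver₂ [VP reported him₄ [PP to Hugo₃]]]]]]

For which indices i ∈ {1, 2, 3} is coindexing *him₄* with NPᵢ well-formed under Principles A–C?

*him* is a pronoun, so Principle B applies: it must be free in its binding domain.
Binding domain of *him₄*: the embedded TP, whose subject is Oliver₂.
*Dmitri₁* c-commands the pronoun but from outside its binding domain, and is not c-commanded by it → coindexation permitted.
*Oliver₂* c-commands the pronoun within its binding domain → coindexation would violate Principle B.
*Hugo₃*: the pronoun c-commands this R-expression → coindexation would violate Principle C on *Hugo₃*.

{1}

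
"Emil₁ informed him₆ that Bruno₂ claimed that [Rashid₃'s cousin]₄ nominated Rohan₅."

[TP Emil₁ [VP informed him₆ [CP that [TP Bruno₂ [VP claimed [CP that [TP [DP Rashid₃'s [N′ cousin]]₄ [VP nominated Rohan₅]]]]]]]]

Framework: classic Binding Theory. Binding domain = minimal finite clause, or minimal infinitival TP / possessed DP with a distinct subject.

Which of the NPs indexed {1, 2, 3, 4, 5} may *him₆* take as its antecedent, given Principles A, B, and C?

none

*him* is a pronoun, so Principle B applies: it must be free in its binding domain.
Binding domain of *him₆*: the matrix TP, whose subject is Emil₁.
*Emil₁* c-commands the pronoun within its binding domain → coindexation would violate Principle B.
*Bruno₂*: the pronoun c-commands this R-expression → coindexation would violate Principle C on *Bruno₂*.
*Rashid₃*: the pronoun c-commands this R-expression → coindexation would violate Principle C on *Rashid₃*.
*[Rashid₃'s cousin]₄*: the pronoun c-commands this R-expression → coindexation would violate Principle C on *[Rashid₃'s cousin]₄*.
*Rohan₅*: the pronoun c-commands this R-expression → coindexation would violate Principle C on *Rohan₅*.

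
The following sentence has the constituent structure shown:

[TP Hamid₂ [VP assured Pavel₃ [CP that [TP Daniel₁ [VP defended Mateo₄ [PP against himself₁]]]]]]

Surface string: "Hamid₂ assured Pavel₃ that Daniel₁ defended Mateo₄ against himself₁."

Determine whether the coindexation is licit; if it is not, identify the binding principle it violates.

grammatical

The two coindexed NPs are *Daniel₁* and *himself₁*.
*himself₁* is an anaphor; its binding domain is the embedded TP, whose subject is Daniel₁. *Daniel₁* c-commands it within that domain and shares its index, so Principle A is satisfied.
*Daniel₁* is an R-expression; *himself₁* does not c-command it, and no other NP shares its index, so Principle C is satisfied.
All principles are respected.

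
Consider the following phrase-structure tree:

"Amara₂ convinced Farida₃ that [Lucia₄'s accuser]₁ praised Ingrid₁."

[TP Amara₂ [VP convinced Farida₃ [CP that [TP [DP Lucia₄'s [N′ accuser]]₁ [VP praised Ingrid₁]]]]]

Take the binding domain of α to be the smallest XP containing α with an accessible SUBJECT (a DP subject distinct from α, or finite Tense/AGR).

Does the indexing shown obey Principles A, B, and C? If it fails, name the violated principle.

The two coindexed NPs are *[Lucia₄'s accuser]₁* and *Ingrid₁*.
*Ingrid₁* is an R-expression. Principle C requires it to be free everywhere.
*[Lucia₄'s accuser]₁* c-commands it and carries the same index.
The R-expression is bound → Principle C violation.

Principle C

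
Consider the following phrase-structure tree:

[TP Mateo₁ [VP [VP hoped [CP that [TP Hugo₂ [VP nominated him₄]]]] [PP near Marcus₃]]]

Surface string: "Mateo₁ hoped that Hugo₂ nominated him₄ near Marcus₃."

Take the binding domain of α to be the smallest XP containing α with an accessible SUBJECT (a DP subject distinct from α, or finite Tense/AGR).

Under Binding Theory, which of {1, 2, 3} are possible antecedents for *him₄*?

*him* is a pronoun, so Principle B applies: it must be free in its binding domain.
Binding domain of *him₄*: the embedded TP, whose subject is Hugo₂.
*Mateo₁* c-commands the pronoun but from outside its binding domain, and is not c-commanded by it → coindexation permitted.
*Hugo₂* c-commands the pronoun within its binding domain → coindexation would violate Principle B.
*Marcus₃* and the pronoun do not c-command one another → neither Principle B nor Principle C is at stake; coindexation permitted.

{1, 3}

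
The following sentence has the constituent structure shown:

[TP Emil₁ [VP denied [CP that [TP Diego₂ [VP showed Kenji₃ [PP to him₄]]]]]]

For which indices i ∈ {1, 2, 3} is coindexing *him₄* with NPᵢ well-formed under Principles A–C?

{1}

*him* is a pronoun, so Principle B applies: it must be free in its binding domain.
Binding domain of *him₄*: the embedded TP, whose subject is Diego₂.
*Emil₁* c-commands the pronoun but from outside its binding domain, and is not c-commanded by it → coindexation permitted.
*Diego₂* c-commands the pronoun within its binding domain → coindexation would violate Principle B.
*Kenji₃* c-commands the pronoun within its binding domain → coindexation would violate Principle B.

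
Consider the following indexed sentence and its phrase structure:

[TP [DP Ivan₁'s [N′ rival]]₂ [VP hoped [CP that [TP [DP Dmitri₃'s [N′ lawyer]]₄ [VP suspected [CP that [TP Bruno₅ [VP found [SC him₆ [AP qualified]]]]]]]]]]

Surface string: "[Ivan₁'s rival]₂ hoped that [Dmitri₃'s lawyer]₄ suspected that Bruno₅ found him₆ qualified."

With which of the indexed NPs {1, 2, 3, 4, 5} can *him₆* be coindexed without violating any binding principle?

*him* is a pronoun, so Principle B applies: it must be free in its binding domain.
Binding domain of *him₆*: the embedded TP, whose subject is Bruno₅.
*Ivan₁* and the pronoun do not c-command one another → neither Principle B nor Principle C is at stake; coindexation permitted.
*[Ivan₁'s rival]₂* c-commands the pronoun but from outside its binding domain, and is not c-commanded by it → coindexation permitted.
*Dmitri₃* and the pronoun do not c-command one another → neither Principle B nor Principle C is at stake; coindexation permitted.
*[Dmitri₃'s lawyer]₄* c-commands the pronoun but from outside its binding domain, and is not c-commanded by it → coindexation permitted.
*Bruno₅* c-commands the pronoun within its binding domain → coindexation would violate Principle B.

{1, 2, 3, 4}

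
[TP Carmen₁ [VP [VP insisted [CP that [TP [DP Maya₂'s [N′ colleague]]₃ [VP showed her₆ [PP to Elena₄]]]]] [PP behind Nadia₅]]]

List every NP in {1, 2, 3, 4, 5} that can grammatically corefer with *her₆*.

{1, 2, 5}

*her* is a pronoun, so Principle B applies: it must be free in its binding domain.
Binding domain of *her₆*: the embedded TP, whose subject is [Maya₂'s colleague]₃.
*Carmen₁* c-commands the pronoun but from outside its binding domain, and is not c-commanded by it → coindexation permitted.
*Maya₂* and the pronoun do not c-command one another → neither Principle B nor Principle C is at stake; coindexation permitted.
*[Maya₂'s colleague]₃* c-commands the pronoun within its binding domain → coindexation would violate Principle B.
*Elena₄*: the pronoun c-commands this R-expression → coindexation would violate Principle C on *Elena₄*.
*Nadia₅* and the pronoun do not c-command one another → neither Principle B nor Principle C is at stake; coindexation permitted.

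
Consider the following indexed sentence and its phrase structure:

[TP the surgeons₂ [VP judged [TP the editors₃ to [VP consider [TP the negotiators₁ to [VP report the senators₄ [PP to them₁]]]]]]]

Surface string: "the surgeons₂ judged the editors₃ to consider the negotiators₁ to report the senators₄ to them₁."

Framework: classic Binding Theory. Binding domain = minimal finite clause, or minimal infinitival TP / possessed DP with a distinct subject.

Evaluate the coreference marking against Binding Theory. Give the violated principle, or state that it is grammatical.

Principle B

The two coindexed NPs are *the negotiators₁* and *them₁*.
*them₁* is a pronoun. Its binding domain is the embedded TP, whose subject is the negotiators₁.
*the negotiators₁* c-commands it within that domain and carries the same index.
The pronoun is locally bound → Principle B violation.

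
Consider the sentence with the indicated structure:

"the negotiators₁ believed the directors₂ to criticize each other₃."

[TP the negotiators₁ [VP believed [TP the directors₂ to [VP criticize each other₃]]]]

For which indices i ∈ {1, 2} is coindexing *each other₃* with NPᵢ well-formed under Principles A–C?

*each other* is an anaphor, so Principle A applies: it must be bound in its binding domain.
Binding domain of *each other₃*: the embedded TP, whose subject is the directors₂.
*the negotiators₁* c-commands the anaphor but is outside its binding domain → cannot satisfy Principle A.
*the directors₂* c-commands the anaphor within its binding domain → licit binder.

{2}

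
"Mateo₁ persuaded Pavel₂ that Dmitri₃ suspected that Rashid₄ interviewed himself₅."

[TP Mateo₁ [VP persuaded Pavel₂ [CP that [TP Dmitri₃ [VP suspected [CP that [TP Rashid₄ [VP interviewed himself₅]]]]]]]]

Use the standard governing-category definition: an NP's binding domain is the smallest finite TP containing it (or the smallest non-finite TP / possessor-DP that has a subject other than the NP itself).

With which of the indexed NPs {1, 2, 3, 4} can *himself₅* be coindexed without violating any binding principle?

{4}

*himself* is an anaphor, so Principle A applies: it must be bound in its binding domain.
Binding domain of *himself₅*: the embedded TP, whose subject is Rashid₄.
*Mateo₁* c-commands the anaphor but is outside its binding domain → cannot satisfy Principle A.
*Pavel₂* c-commands the anaphor but is outside its binding domain → cannot satisfy Principle A.
*Dmitri₃* c-commands the anaphor but is outside its binding domain → cannot satisfy Principle A.
*Rashid₄* c-commands the anaphor within its binding domain → licit binder.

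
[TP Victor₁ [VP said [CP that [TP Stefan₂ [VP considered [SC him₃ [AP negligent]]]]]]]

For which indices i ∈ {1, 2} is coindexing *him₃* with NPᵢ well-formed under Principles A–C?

*him* is a pronoun, so Principle B applies: it must be free in its binding domain.
Binding domain of *him₃*: the embedded TP, whose subject is Stefan₂.
*Victor₁* c-commands the pronoun but from outside its binding domain, and is not c-commanded by it → coindexation permitted.
*Stefan₂* c-commands the pronoun within its binding domain → coindexation would violate Principle B.

{1}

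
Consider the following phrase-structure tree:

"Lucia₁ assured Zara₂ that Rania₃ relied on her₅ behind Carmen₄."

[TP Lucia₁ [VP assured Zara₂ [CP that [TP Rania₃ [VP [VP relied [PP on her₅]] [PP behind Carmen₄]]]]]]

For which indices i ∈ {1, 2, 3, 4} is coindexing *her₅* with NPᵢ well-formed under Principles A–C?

{1, 2, 4}

*her* is a pronoun, so Principle B applies: it must be free in its binding domain.
Binding domain of *her₅*: the embedded TP, whose subject is Rania₃.
*Lucia₁* c-commands the pronoun but from outside its binding domain, and is not c-commanded by it → coindexation permitted.
*Zara₂* c-commands the pronoun but from outside its binding domain, and is not c-commanded by it → coindexation permitted.
*Rania₃* c-commands the pronoun within its binding domain → coindexation would violate Principle B.
*Carmen₄* and the pronoun do not c-command one another → neither Principle B nor Principle C is at stake; coindexation permitted.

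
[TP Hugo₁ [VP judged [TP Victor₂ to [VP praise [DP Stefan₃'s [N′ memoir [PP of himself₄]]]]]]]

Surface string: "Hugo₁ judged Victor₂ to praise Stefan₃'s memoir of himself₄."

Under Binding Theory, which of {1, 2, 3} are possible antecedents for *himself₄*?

{3}

*himself* is an anaphor, so Principle A applies: it must be bound in its binding domain.
Binding domain of *himself₄*: the possessed DP, whose subject is Stefan₃.
*Hugo₁* c-commands the anaphor but is outside its binding domain → cannot satisfy Principle A.
*Victor₂* c-commands the anaphor but is outside its binding domain → cannot satisfy Principle A.
*Stefan₃* c-commands the anaphor within its binding domain → licit binder.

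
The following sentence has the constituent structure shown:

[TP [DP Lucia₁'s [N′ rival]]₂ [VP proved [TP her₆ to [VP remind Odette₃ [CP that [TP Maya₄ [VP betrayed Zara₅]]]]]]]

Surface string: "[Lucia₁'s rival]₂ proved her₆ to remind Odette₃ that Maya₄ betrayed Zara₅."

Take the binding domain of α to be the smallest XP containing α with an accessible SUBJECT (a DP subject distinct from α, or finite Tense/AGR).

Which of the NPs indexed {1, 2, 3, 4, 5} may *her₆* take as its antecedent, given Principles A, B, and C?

*her* is a pronoun, so Principle B applies: it must be free in its binding domain.
Binding domain of *her₆*: the matrix TP, whose subject is [Lucia₁'s rival]₂.
*Lucia₁* and the pronoun do not c-command one another → neither Principle B nor Principle C is at stake; coindexation permitted.
*[Lucia₁'s rival]₂* c-commands the pronoun within its binding domain → coindexation would violate Principle B.
*Odette₃*: the pronoun c-commands this R-expression → coindexation would violate Principle C on *Odette₃*.
*Maya₄*: the pronoun c-commands this R-expression → coindexation would violate Principle C on *Maya₄*.
*Zara₅*: the pronoun c-commands this R-expression → coindexation would violate Principle C on *Zara₅*.

{1}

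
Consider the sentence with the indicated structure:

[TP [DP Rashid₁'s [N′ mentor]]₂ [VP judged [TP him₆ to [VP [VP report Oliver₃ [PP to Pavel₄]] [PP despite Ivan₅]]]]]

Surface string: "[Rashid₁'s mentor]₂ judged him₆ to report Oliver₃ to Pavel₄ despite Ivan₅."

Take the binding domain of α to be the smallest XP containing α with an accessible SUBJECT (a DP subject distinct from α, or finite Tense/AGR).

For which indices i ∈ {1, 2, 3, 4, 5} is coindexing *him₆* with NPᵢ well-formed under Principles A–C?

*him* is a pronoun, so Principle B applies: it must be free in its binding domain.
Binding domain of *him₆*: the matrix TP, whose subject is [Rashid₁'s mentor]₂.
*Rashid₁* and the pronoun do not c-command one another → neither Principle B nor Principle C is at stake; coindexation permitted.
*[Rashid₁'s mentor]₂* c-commands the pronoun within its binding domain → coindexation would violate Principle B.
*Oliver₃*: the pronoun c-commands this R-expression → coindexation would violate Principle C on *Oliver₃*.
*Pavel₄*: the pronoun c-commands this R-expression → coindexation would violate Principle C on *Pavel₄*.
*Ivan₅*: the pronoun c-commands this R-expression → coindexation would violate Principle C on *Ivan₅*.

{1}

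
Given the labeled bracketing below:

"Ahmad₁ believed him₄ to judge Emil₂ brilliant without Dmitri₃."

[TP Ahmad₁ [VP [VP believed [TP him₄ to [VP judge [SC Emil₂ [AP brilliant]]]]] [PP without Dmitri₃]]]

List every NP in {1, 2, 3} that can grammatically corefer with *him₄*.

*him* is a pronoun, so Principle B applies: it must be free in its binding domain.
Binding domain of *him₄*: the matrix TP, whose subject is Ahmad₁.
*Ahmad₁* c-commands the pronoun within its binding domain → coindexation would violate Principle B.
*Emil₂*: the pronoun c-commands this R-expression → coindexation would violate Principle C on *Emil₂*.
*Dmitri₃* and the pronoun do not c-command one another → neither Principle B nor Principle C is at stake; coindexation permitted.

{3}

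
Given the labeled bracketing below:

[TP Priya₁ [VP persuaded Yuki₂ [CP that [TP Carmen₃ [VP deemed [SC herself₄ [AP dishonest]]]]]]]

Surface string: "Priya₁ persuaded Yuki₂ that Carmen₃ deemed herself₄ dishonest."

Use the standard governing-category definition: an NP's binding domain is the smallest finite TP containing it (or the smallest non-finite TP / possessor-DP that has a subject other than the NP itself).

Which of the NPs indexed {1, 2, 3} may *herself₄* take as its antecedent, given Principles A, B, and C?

{3}

*herself* is an anaphor, so Principle A applies: it must be bound in its binding domain.
Binding domain of *herself₄*: the embedded TP, whose subject is Carmen₃.
*Priya₁* c-commands the anaphor but is outside its binding domain → cannot satisfy Principle A.
*Yuki₂* c-commands the anaphor but is outside its binding domain → cannot satisfy Principle A.
*Carmen₃* c-commands the anaphor within its binding domain → licit binder.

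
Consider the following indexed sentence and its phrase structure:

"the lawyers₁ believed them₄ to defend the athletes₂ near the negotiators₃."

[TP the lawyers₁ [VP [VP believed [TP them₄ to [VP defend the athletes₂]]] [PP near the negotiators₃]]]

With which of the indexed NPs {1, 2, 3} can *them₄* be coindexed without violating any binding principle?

*them* is a pronoun, so Principle B applies: it must be free in its binding domain.
Binding domain of *them₄*: the matrix TP, whose subject is the lawyers₁.
*the lawyers₁* c-commands the pronoun within its binding domain → coindexation would violate Principle B.
*the athletes₂*: the pronoun c-commands this R-expression → coindexation would violate Principle C on *the athletes₂*.
*the negotiators₃* and the pronoun do not c-command one another → neither Principle B nor Principle C is at stake; coindexation permitted.

{3}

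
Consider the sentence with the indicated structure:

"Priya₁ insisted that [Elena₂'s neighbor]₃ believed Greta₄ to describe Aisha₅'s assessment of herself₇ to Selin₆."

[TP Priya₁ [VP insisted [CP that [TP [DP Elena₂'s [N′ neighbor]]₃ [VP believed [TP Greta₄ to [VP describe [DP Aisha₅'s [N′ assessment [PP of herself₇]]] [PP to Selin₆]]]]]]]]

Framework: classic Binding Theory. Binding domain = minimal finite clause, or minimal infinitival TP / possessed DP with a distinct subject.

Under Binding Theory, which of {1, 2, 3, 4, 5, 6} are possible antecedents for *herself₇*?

{5}

*herself* is an anaphor, so Principle A applies: it must be bound in its binding domain.
Binding domain of *herself₇*: the possessed DP, whose subject is Aisha₅.
*Priya₁* c-commands the anaphor but is outside its binding domain → cannot satisfy Principle A.
*Elena₂* does not c-command the anaphor → cannot bind it.
*[Elena₂'s neighbor]₃* c-commands the anaphor but is outside its binding domain → cannot satisfy Principle A.
*Greta₄* c-commands the anaphor but is outside its binding domain → cannot satisfy Principle A.
*Aisha₅* c-commands the anaphor within its binding domain → licit binder.
*Selin₆* does not c-command the anaphor → cannot bind it.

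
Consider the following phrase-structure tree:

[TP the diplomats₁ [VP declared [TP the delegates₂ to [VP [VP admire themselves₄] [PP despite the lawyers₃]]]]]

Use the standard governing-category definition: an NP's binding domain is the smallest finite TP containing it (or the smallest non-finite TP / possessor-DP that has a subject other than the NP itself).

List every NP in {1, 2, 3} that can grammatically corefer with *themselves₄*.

*themselves* is an anaphor, so Principle A applies: it must be bound in its binding domain.
Binding domain of *themselves₄*: the embedded TP, whose subject is the delegates₂.
*the diplomats₁* c-commands the anaphor but is outside its binding domain → cannot satisfy Principle A.
*the delegates₂* c-commands the anaphor within its binding domain → licit binder.
*the lawyers₃* does not c-command the anaphor → cannot bind it.

{2}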